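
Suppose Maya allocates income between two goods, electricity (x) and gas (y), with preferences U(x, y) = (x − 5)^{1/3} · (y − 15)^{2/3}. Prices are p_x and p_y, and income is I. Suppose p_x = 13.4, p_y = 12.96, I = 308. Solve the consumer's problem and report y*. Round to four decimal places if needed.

y* = 17.3971

MRS = (1/2)·(y−15)/(x−5). Tangency with p_x/p_y gives y−15 = 2·(p_x/p_y)·(x−5).
Substituting into the budget: x* = 5 + 1/3·(I − 5·p_x − 15·p_y)/p_x, and y* = 15 + 2/3·(…)/p_y.
Discretionary income = 308 − 5·13.4 − 15·12.96 = 46.6; y* = 15 + 2/3·46.6/12.96 = 17.3971.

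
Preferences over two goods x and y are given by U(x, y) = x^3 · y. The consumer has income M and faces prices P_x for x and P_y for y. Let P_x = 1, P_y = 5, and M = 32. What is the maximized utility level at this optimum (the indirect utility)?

V = 22118.4

The MRS is 3·y/x. Set MRS = P_x/P_y.
Rearranging, P_y·y = (1/3)·P_x·x. Substituting into the budget gives P_x·x·(1 + (1/3)) = M.
Demand: x*(P_x,P_y,M) = 0.75·M/P_x and y* = 0.25·M/P_y.
At P_x=1, P_y=5, M=32: x* = 0.75·32/1 = 24, y* = 1.6.
Utility at the optimum: U(24, 1.6) = 22118.4.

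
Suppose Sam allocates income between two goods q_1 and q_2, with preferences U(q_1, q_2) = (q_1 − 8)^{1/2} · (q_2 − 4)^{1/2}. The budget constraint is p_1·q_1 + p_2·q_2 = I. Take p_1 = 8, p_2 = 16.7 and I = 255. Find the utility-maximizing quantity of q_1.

q_1* = 15.7625

This is Cobb-Douglas in (q_1−8, q_2−4): tangency gives 0.5·p_2·(q_2−4) = 0.5·p_1·(q_1−8).
After buying the subsistence bundle (8, 4), a share 0.5 of the remaining income goes to q_1: q_1* = 8 + 0.5·(I − 8p_1 − 4p_2)/p_1.
Discretionary income = 255 − 8·8 − 4·16.7 = 124.2; q_1* = 8 + 0.5·124.2/8 = 15.7625.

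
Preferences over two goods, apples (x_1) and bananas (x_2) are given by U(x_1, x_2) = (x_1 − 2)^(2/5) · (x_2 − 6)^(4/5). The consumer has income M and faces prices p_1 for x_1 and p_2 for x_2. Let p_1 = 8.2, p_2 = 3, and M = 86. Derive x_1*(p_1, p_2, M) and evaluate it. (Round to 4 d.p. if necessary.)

x_1* = 4.0976

Let x_1' = x_1−2, x_2' = x_2−6. MRS = (1/2)·x_2'/x_1' = p_1/p_2.
Substituting into the budget: x_1* = 2 + 1/3·(M − 2·p_1 − 6·p_2)/p_1, and x_2* = 6 + 2/3·(…)/p_2.
Discretionary income = 86 − 2·8.2 − 6·3 = 51.6; x_1* = 2 + 1/3·51.6/8.2 = 4.0976.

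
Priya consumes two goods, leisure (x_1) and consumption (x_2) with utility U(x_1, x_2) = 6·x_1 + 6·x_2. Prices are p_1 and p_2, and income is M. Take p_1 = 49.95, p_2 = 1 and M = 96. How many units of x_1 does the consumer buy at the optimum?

x_1* = 0

Linear utility — the consumer picks whichever good has higher MU/price: 6/49.95 = 0.1201 vs 6/1 = 6.
x_2 gives more utility per dollar, so spend all income on x_2: x_2* = M/p_2, x_1* = 0.
Numerically: x_1* = 0, x_2* = 96.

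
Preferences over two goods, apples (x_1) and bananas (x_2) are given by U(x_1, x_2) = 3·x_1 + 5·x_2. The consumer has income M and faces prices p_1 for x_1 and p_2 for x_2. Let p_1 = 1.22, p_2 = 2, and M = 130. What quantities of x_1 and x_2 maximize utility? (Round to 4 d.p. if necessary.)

x_1* = 0, x_2* = 65

Linear utility — the consumer picks whichever good has higher MU/price: 3/1.22 = 2.459 vs 5/2 = 2.5.
x_2 gives more utility per dollar, so spend all income on x_2: x_2* = M/p_2, x_1* = 0.
Numerically: x_1* = 0, x_2* = 65.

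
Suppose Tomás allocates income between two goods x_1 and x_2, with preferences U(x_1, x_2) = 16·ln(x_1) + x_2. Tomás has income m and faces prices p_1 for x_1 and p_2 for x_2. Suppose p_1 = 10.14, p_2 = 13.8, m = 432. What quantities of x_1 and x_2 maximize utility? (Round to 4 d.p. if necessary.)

MU_x_1 = 16/x_1, MU_x_2 = 1. Tangency: 16/x_1 = p_1/p_2.
So x_1*(p_1,p_2) = 16·p_2/p_1, independent of income; and x_2* = (m − 16·p_2)/p_2.
At the given prices: x_1* = 16·13.8/10.14 = 21.7751, and x_2* = 15.3043.

x_1* = 21.7751, x_2* = 15.3043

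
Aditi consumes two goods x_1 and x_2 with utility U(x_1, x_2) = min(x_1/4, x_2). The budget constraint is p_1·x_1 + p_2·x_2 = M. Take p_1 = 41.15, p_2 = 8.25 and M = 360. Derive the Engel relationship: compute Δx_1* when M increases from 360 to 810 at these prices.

Δx_1* = 10.4137

Leontief preferences: the optimum is at the kink where x_1/4 = x_2/1, i.e. x_2 = (1/4)·x_1.
Budget: p_1·x_1 + p_2·(1/4)·x_1 = M, so (4·p_1 + p_2)·x_1 = 4·M.
Demand: x_1*(p_1,p_2,M) = 4·M/(4·p_1 + p_2), x_2* = M/(4·p_1 + p_2).
Here 4·41.15 + 8.25 = 172.85, giving x_1* = 8.3309.
At M' = 810: x_1* = 18.7446. Change: 18.7446 − 8.3309 = 10.4137.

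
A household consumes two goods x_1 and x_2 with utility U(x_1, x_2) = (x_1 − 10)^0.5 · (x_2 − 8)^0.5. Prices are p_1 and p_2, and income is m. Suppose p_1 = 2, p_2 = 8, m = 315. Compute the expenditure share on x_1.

share on x_1 = 0.4302

MRS = (x_2−8)/(x_1−10). Tangency with p_1/p_2 gives x_2−8 = (p_1/p_2)·(x_1−10).
Substituting into the budget: x_1* = 10 + 0.5·(m − 10·p_1 − 8·p_2)/p_1, and x_2* = 8 + 0.5·(…)/p_2.
Discretionary income = 315 − 10·2 − 8·8 = 231; x_1* = 10 + 0.5·231/2 = 67.75; x_2* = 8 + 0.5·231/8 = 22.4375.
Expenditure on x_1: 2·67.75 = 135.5; share = 0.4302.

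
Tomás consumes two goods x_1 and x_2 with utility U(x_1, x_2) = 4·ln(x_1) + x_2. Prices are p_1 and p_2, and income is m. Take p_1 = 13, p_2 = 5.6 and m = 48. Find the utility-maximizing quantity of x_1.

x_1* = 1.7231

So x_1*(p_1,p_2) = 4·p_2/p_1, independent of income; and x_2* = (m − 4·p_2)/p_2.
At the given prices: x_1* = 4·5.6/13 = 1.7231.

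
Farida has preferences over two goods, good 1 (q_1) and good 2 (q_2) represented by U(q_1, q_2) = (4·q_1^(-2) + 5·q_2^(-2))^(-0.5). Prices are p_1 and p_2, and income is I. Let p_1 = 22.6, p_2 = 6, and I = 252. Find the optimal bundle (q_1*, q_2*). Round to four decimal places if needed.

q_1* = 7.7167, q_2* = 12.9337

MU_q_1 ∝ 4·q_1^(-3), MU_q_2 ∝ 5·q_2^(-3), so MRS = (4/5)·(q_2/q_1)^(3) = p_1/p_2.
Solve for the ratio: q_2/q_1 = [(5/4)·p_1/p_2]^(1/3).
Substitute q_2 = (q_2/q_1)·q_1 into the budget: q_1* = I/(p_1 + p_2·(q_2/q_1)).
Numerically q_2/q_1 = 1.676058, so q_1* = 252/(22.6 + 6·1.676058) = 7.7167 and q_2* = 1.676058·7.7167 = 12.9337.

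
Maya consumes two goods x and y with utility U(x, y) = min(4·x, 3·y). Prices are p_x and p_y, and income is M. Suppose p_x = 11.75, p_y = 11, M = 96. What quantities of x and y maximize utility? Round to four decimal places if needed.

Demand: x*(p_x,p_y,M) = 3·M/(3·p_x + 4·p_y), y* = 4·M/(3·p_x + 4·p_y).
Here 3·11.75 + 4·11 = 79.25, giving x* = 3.6341 and y* = 4.8454.

x* = 3.6341, y* = 4.8454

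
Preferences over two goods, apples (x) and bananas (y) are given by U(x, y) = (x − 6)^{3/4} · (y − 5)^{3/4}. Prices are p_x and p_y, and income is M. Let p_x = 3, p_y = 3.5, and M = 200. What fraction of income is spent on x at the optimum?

Let x' = x−6, y' = y−5. MRS = y'/x' = p_x/p_y.
After buying the subsistence bundle (6, 5), a share 0.5 of the remaining income goes to x: x* = 6 + 0.5·(M − 6p_x − 5p_y)/p_x.
Discretionary income = 200 − 6·3 − 5·3.5 = 164.5; x* = 6 + 0.5·164.5/3 = 33.4167; y* = 5 + 0.5·164.5/3.5 = 28.5.
Expenditure on x: 3·33.4167 = 100.25; share = 0.5012.

share on x = 0.5012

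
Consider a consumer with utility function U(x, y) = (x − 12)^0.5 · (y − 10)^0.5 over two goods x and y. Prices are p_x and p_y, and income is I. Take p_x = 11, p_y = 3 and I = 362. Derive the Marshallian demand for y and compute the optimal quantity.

y* = 43.3333

Substituting into the budget: x* = 12 + 0.5·(I − 12·p_x − 10·p_y)/p_x, and y* = 10 + 0.5·(…)/p_y.
Discretionary income = 362 − 12·11 − 10·3 = 200; y* = 10 + 0.5·200/3 = 43.3333.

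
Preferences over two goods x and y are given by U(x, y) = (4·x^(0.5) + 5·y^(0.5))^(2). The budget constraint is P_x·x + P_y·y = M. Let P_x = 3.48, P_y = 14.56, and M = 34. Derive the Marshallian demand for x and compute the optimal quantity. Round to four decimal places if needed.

MU_x ∝ 4·x^(-0.5), MU_y ∝ 5·y^(-0.5), so MRS = (4/5)·(y/x)^(0.5) = P_x/P_y.
Solve for the ratio: y/x = [(5/4)·P_x/P_y]^(2).
Substitute y = (y/x)·x into the budget: x* = M/(P_x + P_y·(y/x)).
Numerically y/x = 0.08926, so x* = 34/(3.48 + 14.56·0.08926) = 7.1135.

x* = 7.1135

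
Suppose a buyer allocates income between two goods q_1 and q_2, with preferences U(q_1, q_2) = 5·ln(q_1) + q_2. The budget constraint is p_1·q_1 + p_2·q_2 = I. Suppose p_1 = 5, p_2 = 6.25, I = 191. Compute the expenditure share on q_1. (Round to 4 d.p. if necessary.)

share on q_1 = 0.1636

MU_q_1 = 5/q_1, MU_q_2 = 1. Tangency: 5/q_1 = p_1/p_2.
So q_1*(p_1,p_2) = 5·p_2/p_1, independent of income; and q_2* = (I − 5·p_2)/p_2.
At the given prices: q_1* = 5·6.25/5 = 6.25, and q_2* = 25.56.
Expenditure on q_1: 5·6.25 = 31.25; share = 0.1636.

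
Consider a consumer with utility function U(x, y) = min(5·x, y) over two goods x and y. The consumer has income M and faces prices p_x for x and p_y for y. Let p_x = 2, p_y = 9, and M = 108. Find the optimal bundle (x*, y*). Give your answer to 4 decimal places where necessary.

x* = 2.2979, y* = 11.4894

With perfect complements, no substitution: consume in ratio x:y = 1:5.
Budget: p_x·x + p_y·5·x = M, so (p_x + 5·p_y)·x = M.
Demand: x*(p_x,p_y,M) = M/(p_x + 5·p_y), y* = 5·M/(p_x + 5·p_y).
Here 2 + 5·9 = 47, giving x* = 2.2979 and y* = 11.4894.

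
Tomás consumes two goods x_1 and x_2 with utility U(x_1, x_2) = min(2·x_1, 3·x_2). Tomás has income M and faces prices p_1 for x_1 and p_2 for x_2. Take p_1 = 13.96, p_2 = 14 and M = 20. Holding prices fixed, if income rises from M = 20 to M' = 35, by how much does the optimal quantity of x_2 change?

With perfect complements, no substitution: consume in ratio x_1:x_2 = 3:2.
Budget: p_1·x_1 + p_2·(2/3)·x_1 = M, so (3·p_1 + 2·p_2)·x_1 = 3·M.
Demand: x_1*(p_1,p_2,M) = 3·M/(3·p_1 + 2·p_2), x_2* = 2·M/(3·p_1 + 2·p_2).
Here 3·13.96 + 2·14 = 69.88, giving x_2* = 0.5724.
At M' = 35: x_2* = 1.0017. Change: 1.0017 − 0.5724 = 0.4293.

Δx_2* = 0.4293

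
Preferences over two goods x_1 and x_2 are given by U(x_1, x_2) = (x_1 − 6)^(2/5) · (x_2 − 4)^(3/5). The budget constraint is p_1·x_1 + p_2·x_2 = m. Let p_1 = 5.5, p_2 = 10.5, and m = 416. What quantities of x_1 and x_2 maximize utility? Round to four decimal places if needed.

Let x_1' = x_1−6, x_2' = x_2−4. MRS = (2/3)·x_2'/x_1' = p_1/p_2.
After buying the subsistence bundle (6, 4), a share 0.4 of the remaining income goes to x_1: x_1* = 6 + 0.4·(m − 6p_1 − 4p_2)/p_1.
Discretionary income = 416 − 6·5.5 − 4·10.5 = 341; x_1* = 6 + 0.4·341/5.5 = 30.8; x_2* = 4 + 0.6·341/10.5 = 23.4857.

x_1* = 30.8, x_2* = 23.4857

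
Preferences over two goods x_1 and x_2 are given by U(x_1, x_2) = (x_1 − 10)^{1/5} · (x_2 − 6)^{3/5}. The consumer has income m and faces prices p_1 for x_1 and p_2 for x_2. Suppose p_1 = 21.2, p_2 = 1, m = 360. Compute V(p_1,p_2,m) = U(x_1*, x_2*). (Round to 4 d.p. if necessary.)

V = 18.2469

MRS = (1/3)·(x_2−6)/(x_1−10). Tangency with p_1/p_2 gives x_2−6 = 3·(p_1/p_2)·(x_1−10).
Substituting into the budget: x_1* = 10 + 0.25·(m − 10·p_1 − 6·p_2)/p_1, and x_2* = 6 + 0.75·(…)/p_2.
Discretionary income = 360 − 10·21.2 − 6·1 = 142; x_1* = 10 + 0.25·142/21.2 = 11.6745; x_2* = 6 + 0.75·142/1 = 112.5.
Utility at the optimum: U(11.6745, 112.5) = 18.2469.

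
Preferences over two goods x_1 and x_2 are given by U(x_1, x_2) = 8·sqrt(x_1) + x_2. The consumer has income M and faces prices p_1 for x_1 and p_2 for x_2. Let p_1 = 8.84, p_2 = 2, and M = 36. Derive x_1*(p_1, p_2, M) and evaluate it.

Set MRS = p_1/p_2: 4·x_1^(−1/2) = p_1/p_2.
Thus x_1* = (4·p_2/p_1)² — independent of M — with the rest of income spent on x_2.
Plugging in: x_1* = (4·2/8.84)² = 0.819.

x_1* = 0.819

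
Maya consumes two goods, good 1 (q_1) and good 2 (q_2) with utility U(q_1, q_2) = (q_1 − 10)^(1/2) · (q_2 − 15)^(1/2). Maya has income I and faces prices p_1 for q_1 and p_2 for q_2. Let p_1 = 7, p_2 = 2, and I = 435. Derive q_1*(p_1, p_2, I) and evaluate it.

Discretionary income = 435 − 10·7 − 15·2 = 335; q_1* = 10 + 0.5·335/7 = 33.9286.

q_1* = 33.9286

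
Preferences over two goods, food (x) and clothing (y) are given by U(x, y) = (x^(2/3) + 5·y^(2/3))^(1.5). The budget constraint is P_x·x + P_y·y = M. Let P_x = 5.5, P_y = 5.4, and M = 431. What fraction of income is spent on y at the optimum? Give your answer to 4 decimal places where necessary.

MU_x ∝ x^(-1/3), MU_y ∝ 5·y^(-1/3), so MRS = (1/5)·(y/x)^(1/3) = P_x/P_y.
Solve for the ratio: y/x = [5·P_x/P_y]^(3).
Substitute y = (y/x)·x into the budget: x* = M/(P_x + P_y·(y/x)).
Numerically y/x = 132.073839, so x* = 431/(5.5 + 5.4·132.073839) = 0.5997 and y* = 132.073839·0.5997 = 79.204.
Expenditure on y: 5.4·79.204 = 427.7017; share = 0.9923.

share on y = 0.9923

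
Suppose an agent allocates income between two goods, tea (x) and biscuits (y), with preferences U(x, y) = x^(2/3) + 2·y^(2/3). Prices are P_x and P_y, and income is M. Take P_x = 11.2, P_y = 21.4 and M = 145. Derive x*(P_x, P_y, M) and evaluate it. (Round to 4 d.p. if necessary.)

x* = 4.0568

MRS = MU_x/MU_y = (1/2)·(y/x)^(1/3). Set equal to P_x/P_y.
Hence y/x = (2·P_x/P_y)^(1/(1/3)), i.e. raised to the 3 power.
With the ratio pinned down, the budget gives x* = M/(P_x + P_y·(y/x)) and y* = (y/x)·x*.
Numerically y/x = 1.14684, so x* = 145/(11.2 + 21.4·1.14684) = 4.0568.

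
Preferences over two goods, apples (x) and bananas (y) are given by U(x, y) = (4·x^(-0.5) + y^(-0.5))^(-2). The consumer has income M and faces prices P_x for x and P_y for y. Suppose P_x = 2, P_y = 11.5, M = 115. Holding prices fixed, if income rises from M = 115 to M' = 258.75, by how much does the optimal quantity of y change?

From the CES first-order condition, 4·(y/x)^(1.5) = P_x/P_y.
Solve for the ratio: y/x = [(1/4)·P_x/P_y]^(2/3).
With the ratio pinned down, the budget gives x* = M/(P_x + P_y·(y/x)) and y* = (y/x)·x*.
Numerically y/x = 0.123646, so x* = 115/(2 + 11.5·0.123646) = 33.6067 and y* = 0.123646·33.6067 = 4.1554.
At M' = 258.75: y* = 9.3495. Change: 9.3495 − 4.1554 = 5.1942.

Δy* = 5.1942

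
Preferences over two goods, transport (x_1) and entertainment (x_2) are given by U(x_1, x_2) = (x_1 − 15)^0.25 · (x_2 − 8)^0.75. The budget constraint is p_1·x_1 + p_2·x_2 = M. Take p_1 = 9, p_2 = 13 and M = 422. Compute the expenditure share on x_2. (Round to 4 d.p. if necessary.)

share on x_2 = 0.5717

MRS = (1/3)·(x_2−8)/(x_1−15). Tangency with p_1/p_2 gives x_2−8 = 3·(p_1/p_2)·(x_1−15).
Substituting into the budget: x_1* = 15 + 0.25·(M − 15·p_1 − 8·p_2)/p_1, and x_2* = 8 + 0.75·(…)/p_2.
Discretionary income = 422 − 15·9 − 8·13 = 183; x_1* = 15 + 0.25·183/9 = 20.0833; x_2* = 8 + 0.75·183/13 = 18.5577.
Expenditure on x_2: 13·18.5577 = 241.25; share = 0.5717.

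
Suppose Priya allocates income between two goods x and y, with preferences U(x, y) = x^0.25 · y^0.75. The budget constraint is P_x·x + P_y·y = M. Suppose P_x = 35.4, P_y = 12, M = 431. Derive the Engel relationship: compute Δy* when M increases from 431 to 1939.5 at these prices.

MU_x/MU_y = (0.25·y)/(0.75·x); tangency sets this equal to P_x/P_y.
Rearranging, P_y·y = 3·P_x·x. Substituting into the budget gives P_x·x·(1 + 3) = M.
Demand: x*(P_x,P_y,M) = 0.25·M/P_x and y* = 0.75·M/P_y.
At P_x=35.4, P_y=12, M=431: y* = 0.75·431/12 = 26.9375.
At M' = 1939.5: y* = 121.2188. Change: 121.2188 − 26.9375 = 94.2812.

Δy* = 94.2812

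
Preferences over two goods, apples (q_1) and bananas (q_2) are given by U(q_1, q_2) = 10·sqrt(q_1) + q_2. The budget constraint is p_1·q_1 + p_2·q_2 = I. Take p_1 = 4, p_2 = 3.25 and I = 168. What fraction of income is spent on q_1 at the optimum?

Solve: √q_1 = 5·p_2/p_1, so q_1*(p_1,p_2) = (5·p_2/p_1)², and q_2* = (I − p_1·q_1*)/p_2.
Plugging in: q_1* = (5·3.25/4)² = 16.5039, q_2* = 31.3798.
Expenditure on q_1: 4·16.5039 = 66.0156; share = 0.393.

share on q_1 = 0.393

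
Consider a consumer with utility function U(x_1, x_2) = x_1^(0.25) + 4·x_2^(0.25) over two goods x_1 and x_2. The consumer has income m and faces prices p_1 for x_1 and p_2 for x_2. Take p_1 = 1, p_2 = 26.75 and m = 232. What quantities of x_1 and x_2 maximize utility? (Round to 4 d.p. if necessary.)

From the CES first-order condition, (1/4)·(x_2/x_1)^(0.75) = p_1/p_2.
Hence x_2/x_1 = (4·p_1/p_2)^(1/(0.75)), i.e. raised to the 4/3 power.
Substitute x_2 = (x_2/x_1)·x_1 into the budget: x_1* = m/(p_1 + p_2·(x_2/x_1)).
Numerically x_2/x_1 = 0.079369, so x_1* = 232/(1 + 26.75·0.079369) = 74.285 and x_2* = 0.079369·74.285 = 5.8959.

x_1* = 74.285, x_2* = 5.8959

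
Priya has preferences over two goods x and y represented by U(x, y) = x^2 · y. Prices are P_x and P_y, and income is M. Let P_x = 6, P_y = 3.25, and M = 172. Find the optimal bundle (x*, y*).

x* = 19.1111, y* = 17.641

The MRS is 2·y/x. Set MRS = P_x/P_y.
So 2·P_y·y = P_x·x; combined with the budget, a share 2/3 of income goes to x.
Demand: x*(P_x,P_y,M) = 2/3·M/P_x and y* = 1/3·M/P_y.
At P_x=6, P_y=3.25, M=172: x* = 2/3·172/6 = 19.1111, y* = 17.641.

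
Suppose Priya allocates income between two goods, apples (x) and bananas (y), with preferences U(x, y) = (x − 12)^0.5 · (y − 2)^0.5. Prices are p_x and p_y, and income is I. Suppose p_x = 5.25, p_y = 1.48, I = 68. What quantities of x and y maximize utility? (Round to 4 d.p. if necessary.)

x* = 12.1943, y* = 2.6892

MRS = (y−2)/(x−12). Tangency with p_x/p_y gives y−2 = (p_x/p_y)·(x−12).
After buying the subsistence bundle (12, 2), a share 0.5 of the remaining income goes to x: x* = 12 + 0.5·(I − 12p_x − 2p_y)/p_x.
Discretionary income = 68 − 12·5.25 − 2·1.48 = 2.04; x* = 12 + 0.5·2.04/5.25 = 12.1943; y* = 2 + 0.5·2.04/1.48 = 2.6892.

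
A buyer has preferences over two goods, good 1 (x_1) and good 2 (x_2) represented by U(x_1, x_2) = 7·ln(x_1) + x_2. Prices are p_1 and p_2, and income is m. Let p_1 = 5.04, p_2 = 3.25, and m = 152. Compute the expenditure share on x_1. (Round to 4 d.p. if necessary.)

Set MRS = p_1/p_2: (7/x_1)/1 = p_1/p_2.
So x_1*(p_1,p_2) = 7·p_2/p_1, independent of income; and x_2* = (m − 7·p_2)/p_2.
At the given prices: x_1* = 7·3.25/5.04 = 4.5139, and x_2* = 39.7692.
Expenditure on x_1: 5.04·4.5139 = 22.75; share = 0.1497.

share on x_1 = 0.1497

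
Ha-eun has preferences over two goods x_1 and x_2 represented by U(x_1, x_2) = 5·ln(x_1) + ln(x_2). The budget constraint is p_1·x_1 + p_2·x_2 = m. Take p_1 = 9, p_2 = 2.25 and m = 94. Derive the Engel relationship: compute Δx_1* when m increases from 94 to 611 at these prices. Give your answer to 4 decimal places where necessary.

Δx_1* = 47.8704

Tangency: MRS = 5·x_2/x_1 = p_1/p_2.
Rearranging, p_2·x_2 = (1/5)·p_1·x_1. Substituting into the budget gives p_1·x_1·(1 + (1/5)) = m.
Demand: x_1*(p_1,p_2,m) = 5/6·m/p_1 and x_2* = 1/6·m/p_2.
At p_1=9, p_2=2.25, m=94: x_1* = 5/6·94/9 = 8.7037.
At m' = 611: x_1* = 56.5741. Change: 56.5741 − 8.7037 = 47.8704.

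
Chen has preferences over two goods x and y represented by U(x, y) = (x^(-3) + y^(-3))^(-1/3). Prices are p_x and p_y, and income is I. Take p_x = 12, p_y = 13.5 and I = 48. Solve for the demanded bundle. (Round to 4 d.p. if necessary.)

x* = 1.9117, y* = 1.8562

MU_x ∝ x^(-4), MU_y ∝ y^(-4), so MRS = (y/x)^(4) = p_x/p_y.
Hence y/x = (p_x/p_y)^(1/(4)), i.e. raised to the 0.25 power.
With the ratio pinned down, the budget gives x* = I/(p_x + p_y·(y/x)) and y* = (y/x)·x*.
Numerically y/x = 0.970984, so x* = 48/(12 + 13.5·0.970984) = 1.9117 and y* = 0.970984·1.9117 = 1.8562.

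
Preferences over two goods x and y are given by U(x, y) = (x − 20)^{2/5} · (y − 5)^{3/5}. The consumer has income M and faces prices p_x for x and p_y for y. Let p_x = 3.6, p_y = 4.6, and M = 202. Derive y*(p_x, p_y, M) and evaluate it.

y* = 18.9565

This is Cobb-Douglas in (x−20, y−5): tangency gives 0.4·p_y·(y−5) = 0.6·p_x·(x−20).
Substituting into the budget: x* = 20 + 0.4·(M − 20·p_x − 5·p_y)/p_x, and y* = 5 + 0.6·(…)/p_y.
Discretionary income = 202 − 20·3.6 − 5·4.6 = 107; y* = 5 + 0.6·107/4.6 = 18.9565.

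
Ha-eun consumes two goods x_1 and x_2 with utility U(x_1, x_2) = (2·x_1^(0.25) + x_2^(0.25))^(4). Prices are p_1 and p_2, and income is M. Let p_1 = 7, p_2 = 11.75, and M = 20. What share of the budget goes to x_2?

MU_x_1 ∝ 2·x_1^(-0.75), MU_x_2 ∝ x_2^(-0.75), so MRS = 2·(x_2/x_1)^(0.75) = p_1/p_2.
Solve for the ratio: x_2/x_1 = [(1/2)·p_1/p_2]^(4/3).
Substitute x_2 = (x_2/x_1)·x_1 into the budget: x_1* = M/(p_1 + p_2·(x_2/x_1)).
Numerically x_2/x_1 = 0.198933, so x_1* = 20/(7 + 11.75·0.198933) = 2.1419 and x_2* = 0.198933·2.1419 = 0.4261.
Expenditure on x_2: 11.75·0.4261 = 5.0066; share = 0.2503.

share on x_2 = 0.2503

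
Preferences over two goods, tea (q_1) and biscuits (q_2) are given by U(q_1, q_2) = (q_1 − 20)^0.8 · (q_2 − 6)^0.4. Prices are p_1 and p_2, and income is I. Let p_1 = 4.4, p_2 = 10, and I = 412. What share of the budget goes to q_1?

This is Cobb-Douglas in (q_1−20, q_2−6): tangency gives 0.8·p_2·(q_2−6) = 0.4·p_1·(q_1−20).
After buying the subsistence bundle (20, 6), a share 2/3 of the remaining income goes to q_1: q_1* = 20 + 2/3·(I − 20p_1 − 6p_2)/p_1.
Discretionary income = 412 − 20·4.4 − 6·10 = 264; q_1* = 20 + 2/3·264/4.4 = 60; q_2* = 6 + 1/3·264/10 = 14.8.
Expenditure on q_1: 4.4·60 = 264; share = 0.6408.

share on q_1 = 0.6408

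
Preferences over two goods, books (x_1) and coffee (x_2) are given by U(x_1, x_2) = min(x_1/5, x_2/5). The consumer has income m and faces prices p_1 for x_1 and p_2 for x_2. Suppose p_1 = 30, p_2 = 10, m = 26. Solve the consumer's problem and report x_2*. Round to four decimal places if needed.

Leontief preferences: the optimum is at the kink where x_1/5 = x_2/5, i.e. x_2 = x_1.
Budget: p_1·x_1 + p_2·x_1 = m, so (5·p_1 + 5·p_2)·x_1 = 5·m.
Demand: x_1*(p_1,p_2,m) = 5·m/(5·p_1 + 5·p_2), x_2* = 5·m/(5·p_1 + 5·p_2).
Here 5·30 + 5·10 = 200, giving x_2* = 0.65.

x_2* = 0.65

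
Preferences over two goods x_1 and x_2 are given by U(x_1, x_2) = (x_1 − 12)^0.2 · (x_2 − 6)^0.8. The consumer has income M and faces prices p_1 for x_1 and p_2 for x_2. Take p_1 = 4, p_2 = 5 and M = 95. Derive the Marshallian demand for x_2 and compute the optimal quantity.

Let x_1' = x_1−12, x_2' = x_2−6. MRS = (1/4)·x_2'/x_1' = p_1/p_2.
After buying the subsistence bundle (12, 6), a share 0.2 of the remaining income goes to x_1: x_1* = 12 + 0.2·(M − 12p_1 − 6p_2)/p_1.
Discretionary income = 95 − 12·4 − 6·5 = 17; x_2* = 6 + 0.8·17/5 = 8.72.

x_2* = 8.72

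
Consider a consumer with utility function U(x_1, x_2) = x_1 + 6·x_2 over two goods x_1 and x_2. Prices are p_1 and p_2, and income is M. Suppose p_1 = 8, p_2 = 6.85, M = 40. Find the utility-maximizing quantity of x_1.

x_1* = 0

Perfect substitutes: compare marginal utility per dollar. 1/p_1 vs 6/p_2 → 0.125 vs 0.8759.
x_2 gives more utility per dollar, so spend all income on x_2: x_2* = M/p_2, x_1* = 0.
Numerically: x_1* = 0, x_2* = 5.8394.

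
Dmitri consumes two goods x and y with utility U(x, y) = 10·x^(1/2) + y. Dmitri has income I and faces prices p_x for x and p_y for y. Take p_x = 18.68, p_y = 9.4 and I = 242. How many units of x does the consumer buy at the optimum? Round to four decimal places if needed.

Set MRS = p_x/p_y: 5·x^(−1/2) = p_x/p_y.
Thus x* = (5·p_y/p_x)² — independent of I — with the rest of income spent on y.
Plugging in: x* = (5·9.4/18.68)² = 6.3306.

x* = 6.3306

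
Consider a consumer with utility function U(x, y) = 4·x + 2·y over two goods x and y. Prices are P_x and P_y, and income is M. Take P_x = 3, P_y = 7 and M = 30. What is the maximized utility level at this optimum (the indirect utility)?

Linear utility — the consumer picks whichever good has higher MU/price: 4/3 = 1.3333 vs 2/7 = 0.2857.
x gives more utility per dollar, so spend all income on x: x* = M/P_x, y* = 0.
Numerically: x* = 10, y* = 0.
Utility at the optimum: U(10, 0) = 40.

V = 40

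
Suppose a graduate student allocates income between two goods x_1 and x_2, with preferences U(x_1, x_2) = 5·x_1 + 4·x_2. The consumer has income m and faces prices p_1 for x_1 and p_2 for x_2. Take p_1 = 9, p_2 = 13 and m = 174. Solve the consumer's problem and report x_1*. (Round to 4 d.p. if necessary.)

x_1* = 19.3333

Perfect substitutes: compare marginal utility per dollar. 5/p_1 vs 4/p_2 → 0.5556 vs 0.3077.
x_1 gives more utility per dollar, so spend all income on x_1: x_1* = m/p_1, x_2* = 0.
Numerically: x_1* = 19.3333, x_2* = 0.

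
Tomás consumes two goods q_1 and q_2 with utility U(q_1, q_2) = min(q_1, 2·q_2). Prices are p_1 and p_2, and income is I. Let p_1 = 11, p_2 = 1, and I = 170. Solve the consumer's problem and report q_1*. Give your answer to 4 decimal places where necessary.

q_1* = 14.7826

With perfect complements, no substitution: consume in ratio q_1:q_2 = 2:1.
Budget: p_1·q_1 + p_2·(1/2)·q_1 = I, so (2·p_1 + p_2)·q_1 = 2·I.
Demand: q_1*(p_1,p_2,I) = 2·I/(2·p_1 + p_2), q_2* = I/(2·p_1 + p_2).
Here 2·11 + 1 = 23, giving q_1* = 14.7826.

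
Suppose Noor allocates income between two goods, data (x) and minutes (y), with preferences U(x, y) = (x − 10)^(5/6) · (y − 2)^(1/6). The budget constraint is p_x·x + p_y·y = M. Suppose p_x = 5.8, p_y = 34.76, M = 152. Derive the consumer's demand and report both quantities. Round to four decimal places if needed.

After buying the subsistence bundle (10, 2), a share 5/6 of the remaining income goes to x: x* = 10 + 5/6·(M − 10p_x − 2p_y)/p_x.
Discretionary income = 152 − 10·5.8 − 2·34.76 = 24.48; x* = 10 + 5/6·24.48/5.8 = 13.5172; y* = 2 + 1/6·24.48/34.76 = 2.1174.

x* = 13.5172, y* = 2.1174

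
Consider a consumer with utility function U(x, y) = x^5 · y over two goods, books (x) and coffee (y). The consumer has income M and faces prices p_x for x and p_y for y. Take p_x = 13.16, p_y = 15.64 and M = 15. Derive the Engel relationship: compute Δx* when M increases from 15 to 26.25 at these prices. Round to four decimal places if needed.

Δx* = 0.7124

Tangency: MRS = 5·y/x = p_x/p_y.
Rearranging, p_y·y = (1/5)·p_x·x. Substituting into the budget gives p_x·x·(1 + (1/5)) = M.
Demand: x*(p_x,p_y,M) = 5/6·M/p_x and y* = 1/6·M/p_y.
At p_x=13.16, p_y=15.64, M=15: x* = 5/6·15/13.16 = 0.9498.
At M' = 26.25: x* = 1.6622. Change: 1.6622 − 0.9498 = 0.7124.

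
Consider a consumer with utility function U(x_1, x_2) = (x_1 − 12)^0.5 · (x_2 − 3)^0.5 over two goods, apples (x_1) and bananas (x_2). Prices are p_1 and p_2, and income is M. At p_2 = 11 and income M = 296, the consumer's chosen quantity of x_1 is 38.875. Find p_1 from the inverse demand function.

p_1 = 4

MRS = (x_2−3)/(x_1−12). Tangency with p_1/p_2 gives x_2−3 = (p_1/p_2)·(x_1−12).
After buying the subsistence bundle (12, 3), a share 0.5 of the remaining income goes to x_1: x_1* = 12 + 0.5·(M − 12p_1 − 3p_2)/p_1.
Set x_1* = 38.875 in the demand function and solve for p_1: p_1 = 4.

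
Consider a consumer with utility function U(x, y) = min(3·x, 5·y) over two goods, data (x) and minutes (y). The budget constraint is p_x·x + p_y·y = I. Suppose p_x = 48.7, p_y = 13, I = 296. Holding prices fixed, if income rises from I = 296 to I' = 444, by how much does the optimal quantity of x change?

Demand: x*(p_x,p_y,I) = 5·I/(5·p_x + 3·p_y), y* = 3·I/(5·p_x + 3·p_y).
Here 5·48.7 + 3·13 = 282.5, giving x* = 5.2389.
At I' = 444: x* = 7.8584. Change: 7.8584 − 5.2389 = 2.6195.

Δx* = 2.6195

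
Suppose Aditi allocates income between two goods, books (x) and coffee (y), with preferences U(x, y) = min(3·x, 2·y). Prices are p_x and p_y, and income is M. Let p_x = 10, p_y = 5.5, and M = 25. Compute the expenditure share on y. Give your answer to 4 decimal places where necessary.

share on y = 0.4521

With perfect complements, no substitution: consume in ratio x:y = 2:3.
Budget: p_x·x + p_y·(3/2)·x = M, so (2·p_x + 3·p_y)·x = 2·M.
Demand: x*(p_x,p_y,M) = 2·M/(2·p_x + 3·p_y), y* = 3·M/(2·p_x + 3·p_y).
Here 2·10 + 3·5.5 = 36.5, giving x* = 1.3699 and y* = 2.0548.
Expenditure on y: 5.5·2.0548 = 11.3014; share = 0.4521.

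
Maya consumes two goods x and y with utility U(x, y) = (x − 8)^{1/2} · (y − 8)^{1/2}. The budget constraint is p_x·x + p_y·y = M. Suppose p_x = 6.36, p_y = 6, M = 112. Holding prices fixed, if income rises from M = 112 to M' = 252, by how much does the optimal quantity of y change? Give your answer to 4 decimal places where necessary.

MRS = (y−8)/(x−8). Tangency with p_x/p_y gives y−8 = (p_x/p_y)·(x−8).
After buying the subsistence bundle (8, 8), a share 0.5 of the remaining income goes to x: x* = 8 + 0.5·(M − 8p_x − 8p_y)/p_x.
Discretionary income = 112 − 8·6.36 − 8·6 = 13.12; y* = 8 + 0.5·13.12/6 = 9.0933.
At M' = 252: y* = 20.76. Change: 20.76 − 9.0933 = 11.6667.

Δy* = 11.6667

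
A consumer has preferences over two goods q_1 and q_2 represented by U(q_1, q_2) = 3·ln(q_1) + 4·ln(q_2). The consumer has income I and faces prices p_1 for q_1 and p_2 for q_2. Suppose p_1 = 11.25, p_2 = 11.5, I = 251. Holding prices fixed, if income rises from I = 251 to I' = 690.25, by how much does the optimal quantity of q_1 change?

Tangency: MRS = (3/4)·q_2/q_1 = p_1/p_2.
Rearranging, p_2·q_2 = (4/3)·p_1·q_1. Substituting into the budget gives p_1·q_1·(1 + (4/3)) = I.
Demand: q_1*(p_1,p_2,I) = 3/7·I/p_1 and q_2* = 4/7·I/p_2.
At p_1=11.25, p_2=11.5, I=251: q_1* = 3/7·251/11.25 = 9.5619.
At I' = 690.25: q_1* = 26.2952. Change: 26.2952 − 9.5619 = 16.7333.

Δq_1* = 16.7333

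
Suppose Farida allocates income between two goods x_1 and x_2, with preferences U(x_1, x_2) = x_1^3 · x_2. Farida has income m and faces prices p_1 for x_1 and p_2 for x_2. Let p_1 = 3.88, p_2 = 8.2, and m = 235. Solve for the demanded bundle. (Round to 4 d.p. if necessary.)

x_1* = 45.4253, x_2* = 7.1646

MU_x_1/MU_x_2 = (3·x_2)/(x_1); tangency sets this equal to p_1/p_2.
So 3·p_2·x_2 = p_1·x_1; combined with the budget, a share 0.75 of income goes to x_1.
Demand: x_1*(p_1,p_2,m) = 0.75·m/p_1 and x_2* = 0.25·m/p_2.
At p_1=3.88, p_2=8.2, m=235: x_1* = 0.75·235/3.88 = 45.4253, x_2* = 7.1646.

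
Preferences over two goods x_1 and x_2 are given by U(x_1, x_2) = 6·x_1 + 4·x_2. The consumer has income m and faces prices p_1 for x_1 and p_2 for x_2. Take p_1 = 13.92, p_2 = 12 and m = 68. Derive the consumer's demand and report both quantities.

x_1* = 4.8851, x_2* = 0

Perfect substitutes: compare marginal utility per dollar. 6/p_1 vs 4/p_2 → 0.431 vs 0.3333.
x_1 gives more utility per dollar, so spend all income on x_1: x_1* = m/p_1, x_2* = 0.
Numerically: x_1* = 4.8851, x_2* = 0.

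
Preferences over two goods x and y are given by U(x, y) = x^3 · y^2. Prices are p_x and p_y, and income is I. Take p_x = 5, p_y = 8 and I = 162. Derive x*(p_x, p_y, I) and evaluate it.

x* = 19.44

Demand: x*(p_x,p_y,I) = 0.6·I/p_x and y* = 0.4·I/p_y.
At p_x=5, p_y=8, I=162: x* = 0.6·162/5 = 19.44.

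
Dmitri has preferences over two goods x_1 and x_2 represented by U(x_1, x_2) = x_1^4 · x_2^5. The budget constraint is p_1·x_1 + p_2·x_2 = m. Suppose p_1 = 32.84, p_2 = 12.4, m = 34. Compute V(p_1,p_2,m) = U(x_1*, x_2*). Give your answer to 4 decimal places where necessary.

V = 0.3677

Tangency: MRS = (4/5)·x_2/x_1 = p_1/p_2.
Rearranging, p_2·x_2 = (5/4)·p_1·x_1. Substituting into the budget gives p_1·x_1·(1 + (5/4)) = m.
Demand: x_1*(p_1,p_2,m) = 4/9·m/p_1 and x_2* = 5/9·m/p_2.
At p_1=32.84, p_2=12.4, m=34: x_1* = 4/9·34/32.84 = 0.4601, x_2* = 1.5233.
Utility at the optimum: U(0.4601, 1.5233) = 0.3677.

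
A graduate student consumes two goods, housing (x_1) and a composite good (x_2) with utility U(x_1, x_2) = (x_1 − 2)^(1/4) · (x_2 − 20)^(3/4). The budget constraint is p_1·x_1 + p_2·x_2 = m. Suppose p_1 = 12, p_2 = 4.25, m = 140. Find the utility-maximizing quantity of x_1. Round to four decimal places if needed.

x_1* = 2.6458

Let x_1' = x_1−2, x_2' = x_2−20. MRS = (1/3)·x_2'/x_1' = p_1/p_2.
Substituting into the budget: x_1* = 2 + 0.25·(m − 2·p_1 − 20·p_2)/p_1, and x_2* = 20 + 0.75·(…)/p_2.
Discretionary income = 140 − 2·12 − 20·4.25 = 31; x_1* = 2 + 0.25·31/12 = 2.6458.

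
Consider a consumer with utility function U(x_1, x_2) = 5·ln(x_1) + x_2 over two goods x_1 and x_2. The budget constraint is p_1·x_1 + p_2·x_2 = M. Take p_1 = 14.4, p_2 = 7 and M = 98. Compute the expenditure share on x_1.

share on x_1 = 0.3571

MU_x_1 = 5/x_1, MU_x_2 = 1. Tangency: 5/x_1 = p_1/p_2.
So x_1*(p_1,p_2) = 5·p_2/p_1, independent of income; and x_2* = (M − 5·p_2)/p_2.
At the given prices: x_1* = 5·7/14.4 = 2.4306, and x_2* = 9.
Expenditure on x_1: 14.4·2.4306 = 35; share = 0.3571.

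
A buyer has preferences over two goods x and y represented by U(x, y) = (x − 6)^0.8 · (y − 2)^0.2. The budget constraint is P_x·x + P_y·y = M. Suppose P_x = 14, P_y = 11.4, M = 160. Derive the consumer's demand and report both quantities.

x* = 9.04, y* = 2.9333

This is Cobb-Douglas in (x−6, y−2): tangency gives 0.8·P_y·(y−2) = 0.2·P_x·(x−6).
After buying the subsistence bundle (6, 2), a share 0.8 of the remaining income goes to x: x* = 6 + 0.8·(M − 6P_x − 2P_y)/P_x.
Discretionary income = 160 − 6·14 − 2·11.4 = 53.2; x* = 6 + 0.8·53.2/14 = 9.04; y* = 2 + 0.2·53.2/11.4 = 2.9333.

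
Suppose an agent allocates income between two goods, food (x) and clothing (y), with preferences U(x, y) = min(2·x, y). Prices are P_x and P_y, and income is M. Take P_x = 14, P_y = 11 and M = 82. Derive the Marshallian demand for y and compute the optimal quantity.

y* = 4.5556

Leontief preferences: the optimum is at the kink where x/1 = y/2, i.e. y = 2·x.
Budget: P_x·x + P_y·2·x = M, so (P_x + 2·P_y)·x = M.
Demand: x*(P_x,P_y,M) = M/(P_x + 2·P_y), y* = 2·M/(P_x + 2·P_y).
Here 14 + 2·11 = 36, giving y* = 4.5556.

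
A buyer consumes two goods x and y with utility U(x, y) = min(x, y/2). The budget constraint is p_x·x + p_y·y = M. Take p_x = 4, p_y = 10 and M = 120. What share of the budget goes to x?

With perfect complements, no substitution: consume in ratio x:y = 1:2.
Budget: p_x·x + p_y·2·x = M, so (p_x + 2·p_y)·x = M.
Demand: x*(p_x,p_y,M) = M/(p_x + 2·p_y), y* = 2·M/(p_x + 2·p_y).
Here 4 + 2·10 = 24, giving x* = 5 and y* = 10.
Expenditure on x: 4·5 = 20; share = 0.1667.

share on x = 0.1667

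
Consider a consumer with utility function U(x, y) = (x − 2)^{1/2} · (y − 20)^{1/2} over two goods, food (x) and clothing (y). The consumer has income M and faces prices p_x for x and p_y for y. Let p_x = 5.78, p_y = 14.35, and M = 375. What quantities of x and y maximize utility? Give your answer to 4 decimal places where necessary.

x* = 8.6125, y* = 22.6634

This is Cobb-Douglas in (x−2, y−20): tangency gives 0.5·p_y·(y−20) = 0.5·p_x·(x−2).
After buying the subsistence bundle (2, 20), a share 0.5 of the remaining income goes to x: x* = 2 + 0.5·(M − 2p_x − 20p_y)/p_x.
Discretionary income = 375 − 2·5.78 − 20·14.35 = 76.44; x* = 2 + 0.5·76.44/5.78 = 8.6125; y* = 20 + 0.5·76.44/14.35 = 22.6634.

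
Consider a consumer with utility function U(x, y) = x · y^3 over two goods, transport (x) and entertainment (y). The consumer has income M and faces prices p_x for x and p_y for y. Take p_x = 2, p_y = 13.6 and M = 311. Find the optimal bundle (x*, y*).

Tangency: MRS = (1/3)·y/x = p_x/p_y.
Rearranging, p_y·y = 3·p_x·x. Substituting into the budget gives p_x·x·(1 + 3) = M.
Demand: x*(p_x,p_y,M) = 0.25·M/p_x and y* = 0.75·M/p_y.
At p_x=2, p_y=13.6, M=311: x* = 0.25·311/2 = 38.875, y* = 17.1507.

x* = 38.875, y* = 17.1507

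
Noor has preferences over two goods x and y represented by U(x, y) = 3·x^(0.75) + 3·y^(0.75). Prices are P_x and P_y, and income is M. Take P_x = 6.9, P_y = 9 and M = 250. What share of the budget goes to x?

Substitute y = (y/x)·x into the budget: x* = M/(P_x + P_y·(y/x)).
Numerically y/x = 0.345483, so x* = 250/(6.9 + 9·0.345483) = 24.9767 and y* = 0.345483·24.9767 = 8.629.
Expenditure on x: 6.9·24.9767 = 172.339; share = 0.6894.

share on x = 0.6894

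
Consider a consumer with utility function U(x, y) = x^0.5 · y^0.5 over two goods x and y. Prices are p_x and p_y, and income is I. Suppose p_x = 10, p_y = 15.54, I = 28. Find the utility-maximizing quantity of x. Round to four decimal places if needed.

x* = 1.4

Demand: x*(p_x,p_y,I) = 0.5·I/p_x and y* = 0.5·I/p_y.
At p_x=10, p_y=15.54, I=28: x* = 0.5·28/10 = 1.4.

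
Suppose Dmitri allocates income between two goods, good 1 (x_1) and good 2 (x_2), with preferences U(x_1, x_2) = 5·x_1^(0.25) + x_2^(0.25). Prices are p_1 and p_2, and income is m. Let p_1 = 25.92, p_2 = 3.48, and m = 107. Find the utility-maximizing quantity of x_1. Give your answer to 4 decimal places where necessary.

x_1* = 3.3605

From the CES first-order condition, 5·(x_2/x_1)^(0.75) = p_1/p_2.
Solve for the ratio: x_2/x_1 = [(1/5)·p_1/p_2]^(4/3).
With the ratio pinned down, the budget gives x_1* = m/(p_1 + p_2·(x_2/x_1)) and x_2* = (x_2/x_1)·x_1*.
Numerically x_2/x_1 = 1.7013, so x_1* = 107/(25.92 + 3.48·1.7013) = 3.3605.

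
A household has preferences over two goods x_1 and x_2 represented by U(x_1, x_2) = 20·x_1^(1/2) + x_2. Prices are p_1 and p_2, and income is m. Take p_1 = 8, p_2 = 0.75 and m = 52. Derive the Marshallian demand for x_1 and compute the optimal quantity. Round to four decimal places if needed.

x_1* = 0.8789

Utility is quasi-linear in x_2; the FOC for x_1 is 10/√x_1 = p_1/p_2.
Solve: √x_1 = 10·p_2/p_1, so x_1*(p_1,p_2) = (10·p_2/p_1)², and x_2* = (m − p_1·x_1*)/p_2.
Plugging in: x_1* = (10·0.75/8)² = 0.8789.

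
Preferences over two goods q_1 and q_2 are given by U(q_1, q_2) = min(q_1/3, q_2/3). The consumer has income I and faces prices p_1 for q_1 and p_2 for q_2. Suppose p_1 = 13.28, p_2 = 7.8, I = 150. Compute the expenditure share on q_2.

Here 3·13.28 + 3·7.8 = 63.24, giving q_1* = 7.1157 and q_2* = 7.1157.
Expenditure on q_2: 7.8·7.1157 = 55.5028; share = 0.37.

share on q_2 = 0.37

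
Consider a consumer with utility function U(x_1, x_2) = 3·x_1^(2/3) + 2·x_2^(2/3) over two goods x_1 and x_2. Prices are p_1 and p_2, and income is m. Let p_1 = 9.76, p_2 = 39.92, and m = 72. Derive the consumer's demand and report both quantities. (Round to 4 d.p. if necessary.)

x_1* = 7.2487, x_2* = 0.0314

MU_x_1 ∝ 3·x_1^(-1/3), MU_x_2 ∝ 2·x_2^(-1/3), so MRS = (3/2)·(x_2/x_1)^(1/3) = p_1/p_2.
Hence x_2/x_1 = ((2/3)·p_1/p_2)^(1/(1/3)), i.e. raised to the 3 power.
With the ratio pinned down, the budget gives x_1* = m/(p_1 + p_2·(x_2/x_1)) and x_2* = (x_2/x_1)·x_1*.
Numerically x_2/x_1 = 0.00433, so x_1* = 72/(9.76 + 39.92·0.00433) = 7.2487 and x_2* = 0.00433·7.2487 = 0.0314.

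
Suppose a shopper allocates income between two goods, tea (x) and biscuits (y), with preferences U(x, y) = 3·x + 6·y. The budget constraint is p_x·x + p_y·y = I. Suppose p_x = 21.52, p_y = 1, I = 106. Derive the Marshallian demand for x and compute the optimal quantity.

Linear utility — the consumer picks whichever good has higher MU/price: 3/21.52 = 0.1394 vs 6/1 = 6.
y gives more utility per dollar, so spend all income on y: y* = I/p_y, x* = 0.
Numerically: x* = 0, y* = 106.

x* = 0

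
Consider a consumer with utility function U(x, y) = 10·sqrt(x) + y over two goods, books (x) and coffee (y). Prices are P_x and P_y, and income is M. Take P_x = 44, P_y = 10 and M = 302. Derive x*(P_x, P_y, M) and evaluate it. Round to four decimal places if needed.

Thus x* = (5·P_y/P_x)² — independent of M — with the rest of income spent on y.
Plugging in: x* = (5·10/44)² = 1.2913.

x* = 1.2913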